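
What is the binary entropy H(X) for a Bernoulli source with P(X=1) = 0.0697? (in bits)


H = -p*log2(p) - (1-p)*log2(1-p). -0.0697*log2(0.0697) = 0.267836; -0.9303*log2(0.9303) = 0.096967. H = 0.267836 + 0.096967 = 0.3648

0.3648 bits


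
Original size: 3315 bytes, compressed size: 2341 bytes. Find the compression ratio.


Ratio = original / compressed = 3315 / 2341 = 1.4161

1.4161


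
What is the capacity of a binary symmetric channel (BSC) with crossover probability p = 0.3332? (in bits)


H(p) = -p*log2(p) - (1-p)*log2(1-p) = -0.3332*log2(0.3332) - 0.6668*log2(0.6668) = 0.528302 + 0.389861 = 0.9182. C = 1 - H(p) = 1 - 0.9182 = 0.0818

0.0818 bits


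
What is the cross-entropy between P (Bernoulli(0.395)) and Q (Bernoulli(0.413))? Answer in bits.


H(P,Q) = -p*log2(q) - (1-p)*log2(1-q). -0.395*log2(0.413) = 0.503936; -0.605*log2(0.587) = 0.464983. H(P,Q) = 0.503936 + 0.464983 = 0.9689

0.9689 bits


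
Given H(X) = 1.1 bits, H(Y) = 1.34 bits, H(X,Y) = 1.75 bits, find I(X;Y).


I(X;Y) = H(X) + H(Y) - H(X,Y) = 1.1 + 1.34 - 1.75 = 0.69

0.69 bits


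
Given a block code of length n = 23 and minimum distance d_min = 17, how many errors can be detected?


Detection capability = d_min - 1 = 17 - 1 = 16

16 errors


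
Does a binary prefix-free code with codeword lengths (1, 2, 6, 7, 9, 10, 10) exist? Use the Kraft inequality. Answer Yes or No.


Kraft sum = sum(2^(-l_i)) = 0.7773, need <= 1. Result: satisfied (a binary prefix-free code with these lengths exists)

Yes


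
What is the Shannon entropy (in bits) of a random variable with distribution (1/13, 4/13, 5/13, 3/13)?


H = -sum(p_i * log2(p_i)). Terms: -(1/13)*log2(1/13) = 0.284649; -(4/13)*log2(4/13) = 0.523212; -(5/13)*log2(5/13) = 0.530197; -(3/13)*log2(3/13) = 0.488187. H = 0.284649 + 0.523212 + 0.530197 + 0.488187 = 1.8262

1.8262 bits


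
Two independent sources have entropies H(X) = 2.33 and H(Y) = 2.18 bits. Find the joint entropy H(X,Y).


For independent variables, H(X,Y) = H(X) + H(Y) = 2.33 + 2.18 = 4.51

4.51 bits


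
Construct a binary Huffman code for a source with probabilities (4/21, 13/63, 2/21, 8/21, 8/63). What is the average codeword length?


Huffman construction (repeatedly merge the two least-probable nodes; each merge adds 1 bit to every symbol beneath it): 2/21 + 8/63 = 2/9; 4/21 + 13/63 = 25/63; 2/9 + 8/21 = 38/63; 25/63 + 38/63 = 1. Resulting codeword lengths (in the order the probabilities were given): (2, 2, 3, 2, 3). L_avg = sum(p_i * l_i) = 4/21*2 + 13/63*2 + 2/21*3 + 8/21*2 + 8/63*3 = 20/9 = 2.2222

2.2222 bits


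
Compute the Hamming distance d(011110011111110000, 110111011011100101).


Count differing positions: ^ . ^ . . ^ . . . ^ . . . ^ . ^ . ^ = 7 differences

7


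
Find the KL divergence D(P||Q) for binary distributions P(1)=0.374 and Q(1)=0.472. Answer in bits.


KL = p*log2(p/q) + (1-p)*log2((1-p)/(1-q)) = 0.374*log2(0.374/0.472) + 0.626*log2(0.626/0.528) = 0.0282

0.0282 bits


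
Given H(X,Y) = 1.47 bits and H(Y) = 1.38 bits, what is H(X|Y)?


H(X|Y) = H(X,Y) - H(Y) = 1.47 - 1.38 = 0.09

0.09 bits


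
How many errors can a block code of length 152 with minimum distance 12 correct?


Correction capability = floor((d-1)/2) = floor((12-1)/2) = 5

5 errors


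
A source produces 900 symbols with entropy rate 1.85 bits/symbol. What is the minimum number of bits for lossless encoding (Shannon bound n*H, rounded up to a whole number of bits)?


Minimum bits >= n * H = 900 * 1.85 = 1665.0, rounded up to a whole number of bits = 1665

1665 bits


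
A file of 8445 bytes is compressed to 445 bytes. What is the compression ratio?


Ratio = original / compressed = 8445 / 445 = 18.9775

18.9775


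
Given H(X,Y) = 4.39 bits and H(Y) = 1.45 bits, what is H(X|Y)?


H(X|Y) = H(X,Y) - H(Y) = 4.39 - 1.45 = 2.94

2.94 bits


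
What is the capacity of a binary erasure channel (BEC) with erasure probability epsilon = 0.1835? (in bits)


C = 1 - epsilon = 1 - 0.1835 = 0.8165

0.8165 bits


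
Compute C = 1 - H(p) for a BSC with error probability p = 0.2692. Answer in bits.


H(p) = -p*log2(p) - (1-p)*log2(1-p) = -0.2692*log2(0.2692) - 0.7308*log2(0.7308) = 0.509663 + 0.330652 = 0.8403. C = 1 - H(p) = 1 - 0.8403 = 0.1597

0.1597 bits


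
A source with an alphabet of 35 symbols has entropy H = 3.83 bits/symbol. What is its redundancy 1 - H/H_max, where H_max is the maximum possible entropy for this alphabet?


H_max = log2(K) = log2(35) = 5.1293 bits/symbol. Redundancy = 1 - H/H_max = 1 - 3.83/5.1293 = 1 - 0.7467 = 0.2533

0.2533


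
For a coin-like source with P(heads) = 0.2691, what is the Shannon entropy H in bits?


H = -p*log2(p) - (1-p)*log2(1-p). -0.2691*log2(0.2691) = 0.509618; -0.7309*log2(0.7309) = 0.330552. H = 0.509618 + 0.330552 = 0.8402

0.8402 bits


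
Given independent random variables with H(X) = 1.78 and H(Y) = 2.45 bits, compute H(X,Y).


For independent variables, H(X,Y) = H(X) + H(Y) = 1.78 + 2.45 = 4.23

4.23 bits


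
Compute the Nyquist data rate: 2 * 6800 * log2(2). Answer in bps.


Rate = 2 * B * log2(M) = 2 * 6800 * 1.0 = 13600.0

13600.0 bps


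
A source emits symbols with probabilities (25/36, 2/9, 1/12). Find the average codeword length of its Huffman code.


Huffman construction (repeatedly merge the two least-probable nodes; each merge adds 1 bit to every symbol beneath it): 1/12 + 2/9 = 11/36; 11/36 + 25/36 = 1. Resulting codeword lengths (in the order the probabilities were given): (1, 2, 2). L_avg = sum(p_i * l_i) = 25/36*1 + 2/9*2 + 1/12*2 = 47/36 = 1.3056

1.3056 bits


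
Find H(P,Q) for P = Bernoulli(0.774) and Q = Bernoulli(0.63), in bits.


H(P,Q) = -p*log2(q) - (1-p)*log2(1-q). -0.774*log2(0.63) = 0.515930; -0.226*log2(0.37) = 0.324175. H(P,Q) = 0.515930 + 0.324175 = 0.8401

0.8401 bits


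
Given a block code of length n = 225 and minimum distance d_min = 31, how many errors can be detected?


Detection capability = d_min - 1 = 31 - 1 = 30

30 errors


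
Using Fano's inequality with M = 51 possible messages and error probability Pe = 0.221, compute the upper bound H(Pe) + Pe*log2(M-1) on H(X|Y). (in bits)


H(Pe) = -Pe*log2(Pe) - (1-Pe)*log2(1-Pe) = -0.221*log2(0.221) - 0.779*log2(0.779) = 0.481312 + 0.280677 = 0.762. Pe*log2(M-1) = 0.221*log2(50) = 1.247292. Bound = H(Pe) + Pe*log2(M-1) = 0.481312 + 0.280677 + 1.247292 = 2.0093

2.0093 bits


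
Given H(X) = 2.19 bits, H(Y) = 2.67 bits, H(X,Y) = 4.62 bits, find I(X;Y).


I(X;Y) = H(X) + H(Y) - H(X,Y) = 2.19 + 2.67 - 4.62 = 0.24

0.24 bits


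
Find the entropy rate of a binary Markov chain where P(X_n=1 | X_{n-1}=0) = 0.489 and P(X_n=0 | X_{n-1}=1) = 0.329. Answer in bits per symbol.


Stationary distribution: pi_0 = p10/(p01+p10) = 0.4022, pi_1 = 0.5978. Entropy rate H' = pi_0*H(p01) + pi_1*H(p10) = 0.4022*0.9997 + 0.5978*0.9139 = 0.9484

0.9484 bits/symbol


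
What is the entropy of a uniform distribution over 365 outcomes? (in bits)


H = log2(n) = log2(365) = 8.5118

8.5118 bits


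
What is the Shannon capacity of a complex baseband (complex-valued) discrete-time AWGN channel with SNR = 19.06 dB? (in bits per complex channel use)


SNR_linear = 10^(19.06/10) = 80.5378; C = log2(1 + SNR_linear) = log2(1 + 80.5378) = 6.3494

6.3494 bits/channel use


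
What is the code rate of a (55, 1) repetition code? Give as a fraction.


Rate = k/n = 1/55

1/55


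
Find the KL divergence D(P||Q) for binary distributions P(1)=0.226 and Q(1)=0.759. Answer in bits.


KL = p*log2(p/q) + (1-p)*log2((1-p)/(1-q)) = 0.226*log2(0.226/0.759) + 0.774*log2(0.774/0.241) = 0.9079

0.9079 bits


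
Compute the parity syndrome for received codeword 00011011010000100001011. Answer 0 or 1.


Syndrome = XOR of all bits = 0 XOR 0 XOR 0 XOR 1 XOR 1 XOR 0 XOR 1 XOR 1 XOR 0 XOR 1 XOR 0 XOR 0 XOR 0 XOR 0 XOR 1 XOR 0 XOR 0 XOR 0 XOR 0 XOR 1 XOR 0 XOR 1 XOR 1 = 1

1


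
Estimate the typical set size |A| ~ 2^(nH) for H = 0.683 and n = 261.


log2|A_typical| = nH = 261 * 0.683 = 178.263, so |A_typical| ~ 2^178.263 = 4.597e+53

4.597e+53


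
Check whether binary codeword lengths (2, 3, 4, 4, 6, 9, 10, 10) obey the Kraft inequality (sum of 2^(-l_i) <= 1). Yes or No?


Kraft sum = sum(2^(-l_i)) = 0.5195, need <= 1. Result: satisfied (a binary prefix-free code with these lengths exists)

Yes


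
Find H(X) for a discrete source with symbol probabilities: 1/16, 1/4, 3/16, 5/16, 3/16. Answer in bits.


H = -sum(p_i * log2(p_i)). Terms: -(1/16)*log2(1/16) = 0.250000; -(1/4)*log2(1/4) = 0.500000; -(3/16)*log2(3/16) = 0.452820; -(5/16)*log2(5/16) = 0.524397; -(3/16)*log2(3/16) = 0.452820. H = 0.250000 + 0.500000 + 0.452820 + 0.524397 + 0.452820 = 2.18

2.18 bits


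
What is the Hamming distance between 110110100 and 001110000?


Count differing positions: ^ ^ ^ . . . ^ . . = 4 differences

4


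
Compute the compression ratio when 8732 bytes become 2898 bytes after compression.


Ratio = original / compressed = 8732 / 2898 = 3.0131

3.0131


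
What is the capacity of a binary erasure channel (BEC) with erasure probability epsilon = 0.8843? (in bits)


C = 1 - epsilon = 1 - 0.8843 = 0.1157

0.1157 bits


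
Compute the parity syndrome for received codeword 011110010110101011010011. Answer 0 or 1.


Syndrome = XOR of all bits = 0 XOR 1 XOR 1 XOR 1 XOR 1 XOR 0 XOR 0 XOR 1 XOR 0 XOR 1 XOR 1 XOR 0 XOR 1 XOR 0 XOR 1 XOR 0 XOR 1 XOR 1 XOR 0 XOR 1 XOR 0 XOR 0 XOR 1 XOR 1 = 0

0


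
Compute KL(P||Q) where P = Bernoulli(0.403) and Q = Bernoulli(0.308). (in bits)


KL = p*log2(p/q) + (1-p)*log2((1-p)/(1-q)) = 0.403*log2(0.403/0.308) + 0.597*log2(0.597/0.692) = 0.0291

0.0291 bits


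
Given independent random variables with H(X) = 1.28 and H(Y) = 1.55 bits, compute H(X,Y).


For independent variables, H(X,Y) = H(X) + H(Y) = 1.28 + 1.55 = 2.83

2.83 bits


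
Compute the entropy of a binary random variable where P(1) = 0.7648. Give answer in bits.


H = -p*log2(p) - (1-p)*log2(1-p). -0.7648*log2(0.7648) = 0.295859; -0.2352*log2(0.2352) = 0.491107. H = 0.295859 + 0.491107 = 0.787

0.787 bits


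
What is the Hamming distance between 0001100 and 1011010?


Count differing positions: ^ . ^ . ^ ^ . = 4 differences

4


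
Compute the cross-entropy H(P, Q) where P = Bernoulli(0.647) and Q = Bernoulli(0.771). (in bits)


H(P,Q) = -p*log2(q) - (1-p)*log2(1-q). -0.647*log2(0.771) = 0.242753; -0.353*log2(0.229) = 0.750683. H(P,Q) = 0.242753 + 0.750683 = 0.9934

0.9934 bits


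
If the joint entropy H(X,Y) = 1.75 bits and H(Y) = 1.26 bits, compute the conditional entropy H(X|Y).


H(X|Y) = H(X,Y) - H(Y) = 1.75 - 1.26 = 0.49

0.49 bits


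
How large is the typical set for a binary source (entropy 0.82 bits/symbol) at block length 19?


log2|A_typical| = nH = 19 * 0.82 = 15.58, so |A_typical| ~ 2^15.58 = 4.898e+04

4.898e+04


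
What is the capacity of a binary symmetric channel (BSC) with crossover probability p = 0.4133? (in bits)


H(p) = -p*log2(p) - (1-p)*log2(1-p) = -0.4133*log2(0.4133) - 0.5867*log2(0.5867) = 0.526850 + 0.451351 = 0.9782. C = 1 - H(p) = 1 - 0.9782 = 0.0218

0.0218 bits


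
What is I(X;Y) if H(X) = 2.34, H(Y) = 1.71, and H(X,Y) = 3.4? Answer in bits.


I(X;Y) = H(X) + H(Y) - H(X,Y) = 2.34 + 1.71 - 3.4 = 0.65

0.65 bits


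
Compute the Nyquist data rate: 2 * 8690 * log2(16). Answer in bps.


Rate = 2 * B * log2(M) = 2 * 8690 * 4.0 = 69520.0

69520.0 bps


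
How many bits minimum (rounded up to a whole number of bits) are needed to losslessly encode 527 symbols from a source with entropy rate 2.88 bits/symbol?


Minimum bits >= n * H = 527 * 2.88 = 1517.76, rounded up to a whole number of bits = 1518

1518 bits


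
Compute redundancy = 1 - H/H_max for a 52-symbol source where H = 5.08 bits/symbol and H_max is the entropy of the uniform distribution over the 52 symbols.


H_max = log2(K) = log2(52) = 5.7004 bits/symbol. Redundancy = 1 - H/H_max = 1 - 5.08/5.7004 = 1 - 0.8912 = 0.1088

0.1088


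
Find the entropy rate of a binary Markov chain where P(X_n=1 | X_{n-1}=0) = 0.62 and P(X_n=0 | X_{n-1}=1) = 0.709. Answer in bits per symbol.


Stationary distribution: pi_0 = p10/(p01+p10) = 0.5335, pi_1 = 0.4665. Entropy rate H' = pi_0*H(p01) + pi_1*H(p10) = 0.5335*0.958 + 0.4665*0.87 = 0.917

0.917 bits/symbol


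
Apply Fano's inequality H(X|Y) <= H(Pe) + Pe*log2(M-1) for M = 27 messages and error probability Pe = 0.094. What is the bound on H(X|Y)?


H(Pe) = -Pe*log2(Pe) - (1-Pe)*log2(1-Pe) = -0.094*log2(0.094) - 0.906*log2(0.906) = 0.320652 + 0.129030 = 0.4497. Pe*log2(M-1) = 0.094*log2(26) = 0.441841. Bound = H(Pe) + Pe*log2(M-1) = 0.320652 + 0.129030 + 0.441841 = 0.8915

0.8915 bits


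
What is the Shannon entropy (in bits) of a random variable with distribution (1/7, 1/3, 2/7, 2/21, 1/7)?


H = -sum(p_i * log2(p_i)). Terms: -(1/7)*log2(1/7) = 0.401051; -(1/3)*log2(1/3) = 0.528321; -(2/7)*log2(2/7) = 0.516387; -(2/21)*log2(2/21) = 0.323078; -(1/7)*log2(1/7) = 0.401051. H = 0.401051 + 0.528321 + 0.516387 + 0.323078 + 0.401051 = 2.1699

2.1699 bits


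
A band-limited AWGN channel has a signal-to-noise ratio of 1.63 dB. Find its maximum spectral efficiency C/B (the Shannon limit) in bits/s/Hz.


SNR_linear = 10^(1.63/10) = 1.4555; C/B = log2(1 + SNR_linear) = log2(1 + 1.4555) = 1.296

1.296 bits/s/Hz


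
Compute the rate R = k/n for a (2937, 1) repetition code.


Rate = k/n = 1/2937

1/2937


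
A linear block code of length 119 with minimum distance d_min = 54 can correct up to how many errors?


Correction capability = floor((d-1)/2) = floor((54-1)/2) = 26

26 errors


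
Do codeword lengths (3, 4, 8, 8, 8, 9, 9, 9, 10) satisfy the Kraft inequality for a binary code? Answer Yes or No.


Kraft sum = sum(2^(-l_i)) = 0.2061, need <= 1. Result: satisfied (a binary prefix-free code with these lengths exists)

Yes


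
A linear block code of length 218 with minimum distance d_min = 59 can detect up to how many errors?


Detection capability = d_min - 1 = 59 - 1 = 58

58 errors


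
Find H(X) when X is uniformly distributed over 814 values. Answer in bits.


H = log2(n) = log2(814) = 9.6689

9.6689 bits


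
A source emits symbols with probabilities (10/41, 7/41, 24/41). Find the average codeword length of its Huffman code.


Huffman construction (repeatedly merge the two least-probable nodes; each merge adds 1 bit to every symbol beneath it): 7/41 + 10/41 = 17/41; 17/41 + 24/41 = 1. Resulting codeword lengths (in the order the probabilities were given): (2, 2, 1). L_avg = sum(p_i * l_i) = 10/41*2 + 7/41*2 + 24/41*1 = 58/41 = 1.4146

1.4146 bits


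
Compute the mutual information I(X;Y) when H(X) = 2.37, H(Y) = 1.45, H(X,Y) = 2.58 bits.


I(X;Y) = H(X) + H(Y) - H(X,Y) = 2.37 + 1.45 - 2.58 = 1.24

1.24 bits


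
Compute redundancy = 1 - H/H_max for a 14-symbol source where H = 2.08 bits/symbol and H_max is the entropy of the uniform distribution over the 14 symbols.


H_max = log2(K) = log2(14) = 3.8074 bits/symbol. Redundancy = 1 - H/H_max = 1 - 2.08/3.8074 = 1 - 0.5463 = 0.4537

0.4537


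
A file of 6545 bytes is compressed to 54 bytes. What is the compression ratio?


Ratio = original / compressed = 6545 / 54 = 121.2037

121.2037


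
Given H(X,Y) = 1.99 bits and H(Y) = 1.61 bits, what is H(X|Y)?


H(X|Y) = H(X,Y) - H(Y) = 1.99 - 1.61 = 0.38

0.38 bits


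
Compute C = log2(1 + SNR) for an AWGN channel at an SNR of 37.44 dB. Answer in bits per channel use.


SNR_linear = 10^(37.44/10) = 5546.2571; C = log2(1 + SNR_linear) = log2(1 + 5546.2571) = 12.4376

12.4376 bits/channel use


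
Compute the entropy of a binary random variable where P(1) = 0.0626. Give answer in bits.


H = -p*log2(p) - (1-p)*log2(1-p). -0.0626*log2(0.0626) = 0.250256; -0.9374*log2(0.9374) = 0.087425. H = 0.250256 + 0.087425 = 0.3377

0.3377 bits


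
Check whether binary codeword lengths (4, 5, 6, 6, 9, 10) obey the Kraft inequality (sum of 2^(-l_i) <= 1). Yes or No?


Kraft sum = sum(2^(-l_i)) = 0.1279, need <= 1. Result: satisfied (a binary prefix-free code with these lengths exists)

Yes


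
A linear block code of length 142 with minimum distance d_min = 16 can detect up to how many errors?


Detection capability = d_min - 1 = 16 - 1 = 15

15 errors


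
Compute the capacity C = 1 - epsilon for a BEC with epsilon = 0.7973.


C = 1 - epsilon = 1 - 0.7973 = 0.2027

0.2027 bits


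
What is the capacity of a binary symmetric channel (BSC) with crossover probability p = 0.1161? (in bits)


H(p) = -p*log2(p) - (1-p)*log2(1-p) = -0.1161*log2(0.1161) - 0.8839*log2(0.8839) = 0.360672 + 0.157374 = 0.518. C = 1 - H(p) = 1 - 0.518 = 0.482

0.482 bits


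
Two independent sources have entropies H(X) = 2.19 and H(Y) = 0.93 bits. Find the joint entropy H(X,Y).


For independent variables, H(X,Y) = H(X) + H(Y) = 2.19 + 0.93 = 3.12

3.12 bits


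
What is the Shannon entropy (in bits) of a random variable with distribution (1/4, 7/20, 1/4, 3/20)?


H = -sum(p_i * log2(p_i)). Terms: -(1/4)*log2(1/4) = 0.500000; -(7/20)*log2(7/20) = 0.530101; -(1/4)*log2(1/4) = 0.500000; -(3/20)*log2(3/20) = 0.410545. H = 0.500000 + 0.530101 + 0.500000 + 0.410545 = 1.9406

1.9406 bits


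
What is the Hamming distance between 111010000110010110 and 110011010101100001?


Count differing positions: . . ^ . . ^ . ^ . . ^ ^ ^ ^ . ^ ^ ^ = 10 differences

10


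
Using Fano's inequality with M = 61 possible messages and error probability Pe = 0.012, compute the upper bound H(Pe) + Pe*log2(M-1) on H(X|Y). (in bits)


H(Pe) = -Pe*log2(Pe) - (1-Pe)*log2(1-Pe) = -0.012*log2(0.012) - 0.988*log2(0.988) = 0.076570 + 0.017208 = 0.0938. Pe*log2(M-1) = 0.012*log2(60) = 0.070883. Bound = H(Pe) + Pe*log2(M-1) = 0.076570 + 0.017208 + 0.070883 = 0.1647

0.1647 bits


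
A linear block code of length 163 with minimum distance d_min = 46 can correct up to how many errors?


Correction capability = floor((d-1)/2) = floor((46-1)/2) = 22

22 errors


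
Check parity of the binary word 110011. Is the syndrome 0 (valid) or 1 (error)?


Syndrome = XOR of all bits = 1 XOR 1 XOR 0 XOR 0 XOR 1 XOR 1 = 0

0


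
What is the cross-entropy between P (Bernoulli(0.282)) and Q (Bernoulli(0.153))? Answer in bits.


H(P,Q) = -p*log2(q) - (1-p)*log2(1-q). -0.282*log2(0.153) = 0.763768; -0.718*log2(0.847) = 0.172008. H(P,Q) = 0.763768 + 0.172008 = 0.9358

0.9358 bits


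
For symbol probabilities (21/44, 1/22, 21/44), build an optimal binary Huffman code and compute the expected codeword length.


Huffman construction (repeatedly merge the two least-probable nodes; each merge adds 1 bit to every symbol beneath it): 1/22 + 21/44 = 23/44; 21/44 + 23/44 = 1. Resulting codeword lengths (in the order the probabilities were given): (2, 2, 1). L_avg = sum(p_i * l_i) = 21/44*2 + 1/22*2 + 21/44*1 = 67/44 = 1.5227

1.5227 bits


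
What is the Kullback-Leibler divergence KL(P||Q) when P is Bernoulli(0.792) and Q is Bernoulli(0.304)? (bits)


KL = p*log2(p/q) + (1-p)*log2((1-p)/(1-q)) = 0.792*log2(0.792/0.304) + 0.208*log2(0.208/0.696) = 0.7317

0.7317 bits


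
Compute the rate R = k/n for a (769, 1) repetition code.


Rate = k/n = 1/769

1/769


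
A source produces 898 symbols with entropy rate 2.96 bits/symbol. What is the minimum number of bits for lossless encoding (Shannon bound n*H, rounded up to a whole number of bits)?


Minimum bits >= n * H = 898 * 2.96 = 2658.08, rounded up to a whole number of bits = 2659

2659 bits


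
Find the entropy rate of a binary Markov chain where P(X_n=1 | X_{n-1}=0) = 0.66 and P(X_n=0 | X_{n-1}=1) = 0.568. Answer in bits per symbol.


Stationary distribution: pi_0 = p10/(p01+p10) = 0.4625, pi_1 = 0.5375. Entropy rate H' = pi_0*H(p01) + pi_1*H(p10) = 0.4625*0.9248 + 0.5375*0.9866 = 0.958

0.958 bits/symbol


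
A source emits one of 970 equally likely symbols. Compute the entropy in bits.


H = log2(n) = log2(970) = 9.9218

9.9218 bits


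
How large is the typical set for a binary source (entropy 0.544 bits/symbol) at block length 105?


log2|A_typical| = nH = 105 * 0.544 = 57.12, so |A_typical| ~ 2^57.12 = 1.566e+17

1.566e+17


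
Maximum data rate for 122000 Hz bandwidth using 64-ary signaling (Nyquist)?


Rate = 2 * B * log2(M) = 2 * 122000 * 6.0 = 1464000.0

1464000.0 bps


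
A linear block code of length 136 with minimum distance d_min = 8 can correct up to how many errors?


Correction capability = floor((d-1)/2) = floor((8-1)/2) = 3

3 errors


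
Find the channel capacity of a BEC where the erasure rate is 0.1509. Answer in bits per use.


C = 1 - epsilon = 1 - 0.1509 = 0.8491

0.8491 bits


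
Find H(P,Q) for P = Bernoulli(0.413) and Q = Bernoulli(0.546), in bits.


H(P,Q) = -p*log2(q) - (1-p)*log2(1-q). -0.413*log2(0.546) = 0.360560; -0.587*log2(0.454) = 0.668731. H(P,Q) = 0.360560 + 0.668731 = 1.0293

1.0293 bits


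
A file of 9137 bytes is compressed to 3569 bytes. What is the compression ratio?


Ratio = original / compressed = 9137 / 3569 = 2.5601

2.5601


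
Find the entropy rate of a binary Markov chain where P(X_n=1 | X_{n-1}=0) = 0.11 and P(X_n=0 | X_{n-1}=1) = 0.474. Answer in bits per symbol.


Stationary distribution: pi_0 = p10/(p01+p10) = 0.8116, pi_1 = 0.1884. Entropy rate H' = pi_0*H(p01) + pi_1*H(p10) = 0.8116*0.4999 + 0.1884*0.998 = 0.5937

0.5937 bits/symbol


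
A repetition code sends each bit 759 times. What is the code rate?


Rate = k/n = 1/759

1/759


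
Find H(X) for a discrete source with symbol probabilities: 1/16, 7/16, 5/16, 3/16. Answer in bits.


H = -sum(p_i * log2(p_i)). Terms: -(1/16)*log2(1/16) = 0.250000; -(7/16)*log2(7/16) = 0.521782; -(5/16)*log2(5/16) = 0.524397; -(3/16)*log2(3/16) = 0.452820. H = 0.250000 + 0.521782 + 0.524397 + 0.452820 = 1.749

1.749 bits


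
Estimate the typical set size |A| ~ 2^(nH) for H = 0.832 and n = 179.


log2|A_typical| = nH = 179 * 0.832 = 148.928, so |A_typical| ~ 2^148.928 = 6.789e+44

6.789e+44


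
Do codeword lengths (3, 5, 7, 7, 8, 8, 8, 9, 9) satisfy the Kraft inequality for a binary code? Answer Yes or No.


Kraft sum = sum(2^(-l_i)) = 0.1875, need <= 1. Result: satisfied (a binary prefix-free code with these lengths exists)

Yes


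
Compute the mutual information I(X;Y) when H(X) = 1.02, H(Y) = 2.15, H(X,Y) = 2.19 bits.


I(X;Y) = H(X) + H(Y) - H(X,Y) = 1.02 + 2.15 - 2.19 = 0.98

0.98 bits


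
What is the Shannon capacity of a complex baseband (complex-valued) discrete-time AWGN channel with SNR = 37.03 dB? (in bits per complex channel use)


SNR_linear = 10^(37.03/10) = 5046.613; C = log2(1 + SNR_linear) = log2(1 + 5046.613) = 12.3014

12.3014 bits/channel use


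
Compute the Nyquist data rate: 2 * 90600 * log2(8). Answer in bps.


Rate = 2 * B * log2(M) = 2 * 90600 * 3.0 = 543600.0

543600.0 bps


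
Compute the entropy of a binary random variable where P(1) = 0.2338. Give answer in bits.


H = -p*log2(p) - (1-p)*log2(1-p). -0.2338*log2(0.2338) = 0.490198; -0.7662*log2(0.7662) = 0.294379. H = 0.490198 + 0.294379 = 0.7846

0.7846 bits


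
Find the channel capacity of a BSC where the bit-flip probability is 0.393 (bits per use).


H(p) = -p*log2(p) - (1-p)*log2(1-p) = -0.393*log2(0.393) - 0.607*log2(0.607) = 0.529528 + 0.437181 = 0.9667. C = 1 - H(p) = 1 - 0.9667 = 0.0333

0.0333 bits


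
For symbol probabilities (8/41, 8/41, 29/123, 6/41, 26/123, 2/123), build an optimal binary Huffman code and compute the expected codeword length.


Huffman construction (repeatedly merge the two least-probable nodes; each merge adds 1 bit to every symbol beneath it): 2/123 + 6/41 = 20/123; 20/123 + 8/41 = 44/123; 8/41 + 26/123 = 50/123; 29/123 + 44/123 = 73/123; 50/123 + 73/123 = 1. Resulting codeword lengths (in the order the probabilities were given): (3, 2, 2, 4, 2, 4). L_avg = sum(p_i * l_i) = 8/41*3 + 8/41*2 + 29/123*2 + 6/41*4 + 26/123*2 + 2/123*4 = 310/123 = 2.5203

2.5203 bits


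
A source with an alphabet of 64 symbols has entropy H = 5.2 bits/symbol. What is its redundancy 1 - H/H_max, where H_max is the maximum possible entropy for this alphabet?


H_max = log2(K) = log2(64) = 6.0 bits/symbol. Redundancy = 1 - H/H_max = 1 - 5.2/6.0 = 1 - 0.8667 = 0.1333

0.1333


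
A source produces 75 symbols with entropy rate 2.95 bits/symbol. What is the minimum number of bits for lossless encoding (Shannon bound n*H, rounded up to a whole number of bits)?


Minimum bits >= n * H = 75 * 2.95 = 221.25, rounded up to a whole number of bits = 222

222 bits


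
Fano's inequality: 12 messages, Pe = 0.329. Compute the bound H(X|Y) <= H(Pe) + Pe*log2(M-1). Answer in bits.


H(Pe) = -Pe*log2(Pe) - (1-Pe)*log2(1-Pe) = -0.329*log2(0.329) - 0.671*log2(0.671) = 0.527664 + 0.386238 = 0.9139. Pe*log2(M-1) = 0.329*log2(11) = 1.138153. Bound = H(Pe) + Pe*log2(M-1) = 0.527664 + 0.386238 + 1.138153 = 2.0521

2.0521 bits


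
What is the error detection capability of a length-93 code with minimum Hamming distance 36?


Detection capability = d_min - 1 = 36 - 1 = 35

35 errors


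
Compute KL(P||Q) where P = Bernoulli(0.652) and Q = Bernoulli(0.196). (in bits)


KL = p*log2(p/q) + (1-p)*log2((1-p)/(1-q)) = 0.652*log2(0.652/0.196) + 0.348*log2(0.348/0.804) = 0.7102

0.7102 bits


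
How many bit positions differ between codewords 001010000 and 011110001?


Count differing positions: . ^ . ^ . . . . ^ = 3 differences

3


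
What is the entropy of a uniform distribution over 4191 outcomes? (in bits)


H = log2(n) = log2(4191) = 12.0331

12.0331 bits


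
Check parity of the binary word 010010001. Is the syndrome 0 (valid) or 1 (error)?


Syndrome = XOR of all bits = 0 XOR 1 XOR 0 XOR 0 XOR 1 XOR 0 XOR 0 XOR 0 XOR 1 = 1

1


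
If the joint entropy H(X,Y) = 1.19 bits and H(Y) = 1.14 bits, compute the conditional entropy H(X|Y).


H(X|Y) = H(X,Y) - H(Y) = 1.19 - 1.14 = 0.05

0.05 bits


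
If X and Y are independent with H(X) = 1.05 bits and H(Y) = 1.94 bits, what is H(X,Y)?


For independent variables, H(X,Y) = H(X) + H(Y) = 1.05 + 1.94 = 2.99

2.99 bits


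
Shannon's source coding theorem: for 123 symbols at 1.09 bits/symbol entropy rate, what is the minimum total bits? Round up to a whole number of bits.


Minimum bits >= n * H = 123 * 1.09 = 134.07, rounded up to a whole number of bits = 135

135 bits


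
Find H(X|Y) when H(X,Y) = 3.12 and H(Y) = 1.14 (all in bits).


H(X|Y) = H(X,Y) - H(Y) = 3.12 - 1.14 = 1.98

1.98 bits


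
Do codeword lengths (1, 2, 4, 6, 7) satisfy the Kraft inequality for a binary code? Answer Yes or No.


Kraft sum = sum(2^(-l_i)) = 0.8359, need <= 1. Result: satisfied (a binary prefix-free code with these lengths exists)

Yes


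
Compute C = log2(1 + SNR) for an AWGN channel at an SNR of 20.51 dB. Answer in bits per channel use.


SNR_linear = 10^(20.51/10) = 112.4605; C = log2(1 + SNR_linear) = log2(1 + 112.4605) = 6.826

6.826 bits/channel use


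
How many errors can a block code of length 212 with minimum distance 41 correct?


Correction capability = floor((d-1)/2) = floor((41-1)/2) = 20

20 errors


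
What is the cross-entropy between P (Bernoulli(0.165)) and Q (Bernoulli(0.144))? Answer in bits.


H(P,Q) = -p*log2(q) - (1-p)*log2(1-q). -0.165*log2(0.144) = 0.461317; -0.835*log2(0.856) = 0.187305. H(P,Q) = 0.461317 + 0.187305 = 0.6486

0.6486 bits


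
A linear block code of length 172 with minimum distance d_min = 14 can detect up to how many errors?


Detection capability = d_min - 1 = 14 - 1 = 13

13 errors


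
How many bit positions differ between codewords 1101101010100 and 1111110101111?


Count differing positions: . . ^ . . ^ ^ ^ ^ ^ . ^ ^ = 8 differences

8


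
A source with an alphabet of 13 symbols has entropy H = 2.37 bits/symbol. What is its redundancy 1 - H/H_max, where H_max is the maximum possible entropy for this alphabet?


H_max = log2(K) = log2(13) = 3.7004 bits/symbol. Redundancy = 1 - H/H_max = 1 - 2.37/3.7004 = 1 - 0.6405 = 0.3595

0.3595


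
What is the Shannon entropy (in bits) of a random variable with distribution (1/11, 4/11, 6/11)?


H = -sum(p_i * log2(p_i)). Terms: -(1/11)*log2(1/11) = 0.314494; -(4/11)*log2(4/11) = 0.530702; -(6/11)*log2(6/11) = 0.476983. H = 0.314494 + 0.530702 + 0.476983 = 1.3222

1.3222 bits


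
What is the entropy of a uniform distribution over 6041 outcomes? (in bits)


H = log2(n) = log2(6041) = 12.5606

12.5606 bits


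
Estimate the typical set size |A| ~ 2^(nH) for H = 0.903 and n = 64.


log2|A_typical| = nH = 64 * 0.903 = 57.792, so |A_typical| ~ 2^57.792 = 2.495e+17

2.495e+17


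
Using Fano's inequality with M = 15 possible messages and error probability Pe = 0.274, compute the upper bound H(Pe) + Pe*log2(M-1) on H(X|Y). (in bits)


H(Pe) = -Pe*log2(Pe) - (1-Pe)*log2(1-Pe) = -0.274*log2(0.274) - 0.726*log2(0.726) = 0.511764 + 0.335382 = 0.8471. Pe*log2(M-1) = 0.274*log2(14) = 1.043215. Bound = H(Pe) + Pe*log2(M-1) = 0.511764 + 0.335382 + 1.043215 = 1.8904

1.8904 bits


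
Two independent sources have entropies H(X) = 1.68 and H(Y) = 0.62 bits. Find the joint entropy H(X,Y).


For independent variables, H(X,Y) = H(X) + H(Y) = 1.68 + 0.62 = 2.3

2.3 bits


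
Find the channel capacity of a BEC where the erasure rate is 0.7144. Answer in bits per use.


C = 1 - epsilon = 1 - 0.7144 = 0.2856

0.2856 bits


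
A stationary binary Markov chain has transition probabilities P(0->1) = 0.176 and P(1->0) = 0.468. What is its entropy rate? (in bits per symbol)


Stationary distribution: pi_0 = p10/(p01+p10) = 0.7267, pi_1 = 0.2733. Entropy rate H' = pi_0*H(p01) + pi_1*H(p10) = 0.7267*0.6712 + 0.2733*0.997 = 0.7603

0.7603 bits/symbol


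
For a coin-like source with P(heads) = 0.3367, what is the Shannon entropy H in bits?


H = -p*log2(p) - (1-p)*log2(1-p). -0.3367*log2(0.3367) = 0.528775; -0.6633*log2(0.6633) = 0.392850. H = 0.528775 + 0.392850 = 0.9216

0.9216 bits


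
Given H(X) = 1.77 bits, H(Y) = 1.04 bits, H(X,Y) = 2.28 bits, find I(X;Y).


I(X;Y) = H(X) + H(Y) - H(X,Y) = 1.77 + 1.04 - 2.28 = 0.53

0.53 bits


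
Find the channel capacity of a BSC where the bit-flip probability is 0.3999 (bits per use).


H(p) = -p*log2(p) - (1-p)*log2(1-p) = -0.3999*log2(0.3999) - 0.6001*log2(0.6001) = 0.528783 + 0.442109 = 0.9709. C = 1 - H(p) = 1 - 0.9709 = 0.0291

0.0291 bits


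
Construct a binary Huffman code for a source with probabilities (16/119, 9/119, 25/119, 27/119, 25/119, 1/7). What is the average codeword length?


Huffman construction (repeatedly merge the two least-probable nodes; each merge adds 1 bit to every symbol beneath it): 9/119 + 16/119 = 25/119; 1/7 + 25/119 = 6/17; 25/119 + 25/119 = 50/119; 27/119 + 6/17 = 69/119; 50/119 + 69/119 = 1. Resulting codeword lengths (in the order the probabilities were given): (3, 3, 3, 2, 2, 3). L_avg = sum(p_i * l_i) = 16/119*3 + 9/119*3 + 25/119*3 + 27/119*2 + 25/119*2 + 1/7*3 = 305/119 = 2.563

2.563 bits


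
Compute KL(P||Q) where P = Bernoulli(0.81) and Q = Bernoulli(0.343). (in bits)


KL = p*log2(p/q) + (1-p)*log2((1-p)/(1-q)) = 0.81*log2(0.81/0.343) + 0.19*log2(0.19/0.657) = 0.6641

0.6641 bits


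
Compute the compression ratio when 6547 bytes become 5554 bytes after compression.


Ratio = original / compressed = 6547 / 5554 = 1.1788

1.1788


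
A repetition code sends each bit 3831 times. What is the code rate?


Rate = k/n = 1/3831

1/3831


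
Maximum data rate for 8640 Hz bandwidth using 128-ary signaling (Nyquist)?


Rate = 2 * B * log2(M) = 2 * 8640 * 7.0 = 120960.0

120960.0 bps


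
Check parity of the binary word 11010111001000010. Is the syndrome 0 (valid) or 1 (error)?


Syndrome = XOR of all bits = 1 XOR 1 XOR 0 XOR 1 XOR 0 XOR 1 XOR 1 XOR 1 XOR 0 XOR 0 XOR 1 XOR 0 XOR 0 XOR 0 XOR 0 XOR 1 XOR 0 = 0

0


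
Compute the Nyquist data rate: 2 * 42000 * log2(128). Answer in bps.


Rate = 2 * B * log2(M) = 2 * 42000 * 7.0 = 588000.0

588000.0 bps


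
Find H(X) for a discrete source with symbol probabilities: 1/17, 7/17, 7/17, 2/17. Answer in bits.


H = -sum(p_i * log2(p_i)). Terms: -(1/17)*log2(1/17) = 0.240439; -(7/17)*log2(7/17) = 0.527103; -(7/17)*log2(7/17) = 0.527103; -(2/17)*log2(2/17) = 0.363231. H = 0.240439 + 0.527103 + 0.527103 + 0.363231 = 1.6579

1.6579 bits


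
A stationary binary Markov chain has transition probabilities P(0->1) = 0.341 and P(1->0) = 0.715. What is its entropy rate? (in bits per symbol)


Stationary distribution: pi_0 = p10/(p01+p10) = 0.6771, pi_1 = 0.3229. Entropy rate H' = pi_0*H(p01) + pi_1*H(p10) = 0.6771*0.9258 + 0.3229*0.8622 = 0.9052

0.9052 bits/symbol


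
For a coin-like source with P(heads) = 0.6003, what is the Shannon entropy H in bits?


H = -p*log2(p) - (1-p)*log2(1-p). -0.6003*log2(0.6003) = 0.441968; -0.3997*log2(0.3997) = 0.528807. H = 0.441968 + 0.528807 = 0.9708

0.9708 bits


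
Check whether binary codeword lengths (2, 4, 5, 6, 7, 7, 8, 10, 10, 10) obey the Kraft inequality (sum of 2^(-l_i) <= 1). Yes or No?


Kraft sum = sum(2^(-l_i)) = 0.3818, need <= 1. Result: satisfied (a binary prefix-free code with these lengths exists)

Yes


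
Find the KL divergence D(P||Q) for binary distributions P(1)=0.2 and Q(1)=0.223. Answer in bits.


KL = p*log2(p/q) + (1-p)*log2((1-p)/(1-q)) = 0.2*log2(0.2/0.223) + 0.8*log2(0.8/0.777) = 0.0023

0.0023 bits


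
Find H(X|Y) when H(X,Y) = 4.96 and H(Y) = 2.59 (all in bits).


H(X|Y) = H(X,Y) - H(Y) = 4.96 - 2.59 = 2.37

2.37 bits


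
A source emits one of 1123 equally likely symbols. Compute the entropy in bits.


H = log2(n) = log2(1123) = 10.1331

10.1331 bits


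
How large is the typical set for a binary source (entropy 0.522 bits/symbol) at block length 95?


log2|A_typical| = nH = 95 * 0.522 = 49.59, so |A_typical| ~ 2^49.59 = 8.474e+14

8.474e+14


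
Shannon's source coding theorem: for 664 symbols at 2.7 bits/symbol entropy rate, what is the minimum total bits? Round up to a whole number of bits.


Minimum bits >= n * H = 664 * 2.7 = 1792.8, rounded up to a whole number of bits = 1793

1793 bits


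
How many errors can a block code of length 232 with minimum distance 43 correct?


Correction capability = floor((d-1)/2) = floor((43-1)/2) = 21

21 errors


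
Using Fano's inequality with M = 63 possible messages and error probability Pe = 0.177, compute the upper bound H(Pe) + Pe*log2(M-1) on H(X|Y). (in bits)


H(Pe) = -Pe*log2(Pe) - (1-Pe)*log2(1-Pe) = -0.177*log2(0.177) - 0.823*log2(0.823) = 0.442178 + 0.231292 = 0.6735. Pe*log2(M-1) = 0.177*log2(62) = 1.053893. Bound = H(Pe) + Pe*log2(M-1) = 0.442178 + 0.231292 + 1.053893 = 1.7274

1.7274 bits


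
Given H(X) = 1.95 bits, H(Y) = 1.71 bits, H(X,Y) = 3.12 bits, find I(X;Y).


I(X;Y) = H(X) + H(Y) - H(X,Y) = 1.95 + 1.71 - 3.12 = 0.54

0.54 bits


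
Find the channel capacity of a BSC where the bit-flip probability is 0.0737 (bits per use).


H(p) = -p*log2(p) - (1-p)*log2(1-p) = -0.0737*log2(0.0737) - 0.9263*log2(0.9263) = 0.277274 + 0.102309 = 0.3796. C = 1 - H(p) = 1 - 0.3796 = 0.6204

0.6204 bits


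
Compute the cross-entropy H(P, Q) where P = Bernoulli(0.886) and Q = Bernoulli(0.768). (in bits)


H(P,Q) = -p*log2(q) - (1-p)*log2(1-q). -0.886*log2(0.768) = 0.337408; -0.114*log2(0.232) = 0.240290. H(P,Q) = 0.337408 + 0.240290 = 0.5777

0.5777 bits


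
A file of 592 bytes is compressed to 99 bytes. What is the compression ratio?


Ratio = original / compressed = 592 / 99 = 5.9798

5.9798


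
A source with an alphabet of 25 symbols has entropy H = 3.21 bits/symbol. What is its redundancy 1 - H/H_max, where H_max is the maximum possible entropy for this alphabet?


H_max = log2(K) = log2(25) = 4.6439 bits/symbol. Redundancy = 1 - H/H_max = 1 - 3.21/4.6439 = 1 - 0.6912 = 0.3088

0.3088


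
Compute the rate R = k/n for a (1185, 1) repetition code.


Rate = k/n = 1/1185

1/1185


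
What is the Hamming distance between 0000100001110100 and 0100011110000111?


Count differing positions: . ^ . . ^ ^ ^ ^ ^ ^ ^ ^ . . ^ ^ = 11 differences

11


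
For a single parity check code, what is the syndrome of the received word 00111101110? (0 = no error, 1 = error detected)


Syndrome = XOR of all bits = 0 XOR 0 XOR 1 XOR 1 XOR 1 XOR 1 XOR 0 XOR 1 XOR 1 XOR 1 XOR 0 = 1

1


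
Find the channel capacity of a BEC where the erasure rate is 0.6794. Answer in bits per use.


C = 1 - epsilon = 1 - 0.6794 = 0.3206

0.3206 bits


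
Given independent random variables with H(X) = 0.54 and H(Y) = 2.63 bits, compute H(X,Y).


For independent variables, H(X,Y) = H(X) + H(Y) = 0.54 + 2.63 = 3.17

3.17 bits


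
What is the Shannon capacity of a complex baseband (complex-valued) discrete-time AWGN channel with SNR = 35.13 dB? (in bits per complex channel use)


SNR_linear = 10^(35.13/10) = 3258.367; C = log2(1 + SNR_linear) = log2(1 + 3258.367) = 11.6704

11.6704 bits/channel use


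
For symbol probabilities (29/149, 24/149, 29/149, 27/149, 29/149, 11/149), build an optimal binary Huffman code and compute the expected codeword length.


Huffman construction (repeatedly merge the two least-probable nodes; each merge adds 1 bit to every symbol beneath it): 11/149 + 24/149 = 35/149; 27/149 + 29/149 = 56/149; 29/149 + 29/149 = 58/149; 35/149 + 56/149 = 91/149; 58/149 + 91/149 = 1. Resulting codeword lengths (in the order the probabilities were given): (3, 3, 2, 3, 2, 3). L_avg = sum(p_i * l_i) = 29/149*3 + 24/149*3 + 29/149*2 + 27/149*3 + 29/149*2 + 11/149*3 = 389/149 = 2.6107

2.6107 bits


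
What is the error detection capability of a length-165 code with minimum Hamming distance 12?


Detection capability = d_min - 1 = 12 - 1 = 11

11 errors


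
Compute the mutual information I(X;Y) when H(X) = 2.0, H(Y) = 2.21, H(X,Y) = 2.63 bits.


I(X;Y) = H(X) + H(Y) - H(X,Y) = 2.0 + 2.21 - 2.63 = 1.58

1.58 bits


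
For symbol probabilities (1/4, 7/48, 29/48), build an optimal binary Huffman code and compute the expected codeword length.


Huffman construction (repeatedly merge the two least-probable nodes; each merge adds 1 bit to every symbol beneath it): 7/48 + 1/4 = 19/48; 19/48 + 29/48 = 1. Resulting codeword lengths (in the order the probabilities were given): (2, 2, 1). L_avg = sum(p_i * l_i) = 1/4*2 + 7/48*2 + 29/48*1 = 67/48 = 1.3958

1.3958 bits


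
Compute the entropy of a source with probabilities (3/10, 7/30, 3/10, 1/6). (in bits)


H = -sum(p_i * log2(p_i)). Terms: -(3/10)*log2(3/10) = 0.521090; -(7/30)*log2(7/30) = 0.489892; -(3/10)*log2(3/10) = 0.521090; -(1/6)*log2(1/6) = 0.430827. H = 0.521090 + 0.489892 + 0.521090 + 0.430827 = 1.9629

1.9629 bits


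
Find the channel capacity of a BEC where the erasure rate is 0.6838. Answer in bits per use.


C = 1 - epsilon = 1 - 0.6838 = 0.3162

0.3162 bits


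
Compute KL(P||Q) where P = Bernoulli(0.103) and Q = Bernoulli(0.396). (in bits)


KL = p*log2(p/q) + (1-p)*log2((1-p)/(1-q)) = 0.103*log2(0.103/0.396) + 0.897*log2(0.897/0.604) = 0.3117

0.3117 bits


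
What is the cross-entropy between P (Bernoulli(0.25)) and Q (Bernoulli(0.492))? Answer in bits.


H(P,Q) = -p*log2(q) - (1-p)*log2(1-q). -0.25*log2(0.492) = 0.255817; -0.75*log2(0.508) = 0.732825. H(P,Q) = 0.255817 + 0.732825 = 0.9886

0.9886 bits


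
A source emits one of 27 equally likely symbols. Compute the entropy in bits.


H = log2(n) = log2(27) = 4.7549

4.7549 bits


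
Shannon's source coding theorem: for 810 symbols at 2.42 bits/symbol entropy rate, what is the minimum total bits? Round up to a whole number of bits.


Minimum bits >= n * H = 810 * 2.42 = 1960.2, rounded up to a whole number of bits = 1961

1961 bits
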